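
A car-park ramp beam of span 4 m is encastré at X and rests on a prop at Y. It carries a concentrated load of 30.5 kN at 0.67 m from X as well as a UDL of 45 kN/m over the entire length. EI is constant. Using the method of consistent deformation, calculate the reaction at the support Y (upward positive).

Remove the prop at Y; the released (primary) structure is a cantilever built in at X.
Primary-structure tip deflection at Y by superposition:
  point load 30.5 at a = 0.67: Pa²(3L − a)/(6EI) = 25.85/EI
  UDL 45: wL⁴/(8EI) = 1440/EI
  δ_0 = 1466/EI
Flexibility coefficient — unit upward force at Y: δ_{YY} = L³/(3EI) = 21.33/EI.
Compatibility at Y: δ_0 − R_Y·δ_{YY} = 0, so R_Y = 1466/21.33 = 68.71 kN.

R_Y = 68.71 kN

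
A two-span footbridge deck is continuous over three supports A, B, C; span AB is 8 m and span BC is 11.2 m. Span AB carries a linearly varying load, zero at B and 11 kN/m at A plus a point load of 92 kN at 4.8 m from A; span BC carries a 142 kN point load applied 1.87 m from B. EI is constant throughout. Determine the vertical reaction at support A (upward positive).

Release continuity at B by inserting a hinge; the redundant is the internal moment M_B. The primary structure is two simply-supported spans AB and BC.
End slopes at the hinge B, treating each span as simply supported:
  span AB: triangular load, peak 11: 7w₀L³/(360EI) = 109.5/EI
  span AB: point load 92 at a = 4.8: Pab(L + a)/(6LEI) = 376.8/EI
  span BC: point load 142 at a = 1.87: Pab(L + b)/(6LEI) = 756.9/EI
  relative rotation θ_0 = (486.3 + 756.9)/EI = 1243/EI
A unit hogging moment at B produces rotation L₁/(3EI) + L₂/(3EI) = 6.4/EI.
Compatibility: M_B·(L₁+L₂)/(3EI) = θ_0, giving M_B = 194.3 kN·m (hogging).
Span AB, ΣM about A with M_B applied at B: R_B^{AB}·8 = 558.9 + 194.3, so R_B^{AB} = 94.15 kN and R_A = 136 − 94.15 = 41.85 kN.

R_A = 41.85 kN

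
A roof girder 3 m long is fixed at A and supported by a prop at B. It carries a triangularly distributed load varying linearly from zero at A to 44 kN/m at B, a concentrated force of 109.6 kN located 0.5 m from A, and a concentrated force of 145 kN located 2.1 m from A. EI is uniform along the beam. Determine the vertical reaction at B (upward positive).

Release the roller at B. Primary structure: cantilever fixed at A.
Downward deflection at the released point B due to the loads:
  triangular load, peak 44 at the free end: 11w₀L⁴/(120EI) = 326.7/EI
  point load 109.6 at a = 0.5: Pa²(3L − a)/(6EI) = 38.82/EI
  point load 145 at a = 2.1: Pa²(3L − a)/(6EI) = 735.4/EI
  δ_0 = 1101/EI
Flexibility coefficient — unit upward force at B: δ_{BB} = L³/(3EI) = 9/EI.
Compatibility at B: δ_0 − R_B·δ_{BB} = 0, so R_B = 1101/9 = 122.3 kN.

R_B = 122.3 kN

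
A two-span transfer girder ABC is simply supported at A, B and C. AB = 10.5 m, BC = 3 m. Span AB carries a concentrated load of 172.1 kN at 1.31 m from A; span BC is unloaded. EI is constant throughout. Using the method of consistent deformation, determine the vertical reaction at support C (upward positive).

R_C = -28.77 kN

Take M_B as the redundant. Released structure: two simple spans AB and BC with a hinge at B.
Discontinuity in slope at B on the released structure — sum the simple-span end rotations:
  span AB: point load 172.1 at a = 1.31: Pab(L + a)/(6LEI) = 388.4/EI
  relative rotation θ_0 = (388.4 + 0)/EI = 388.4/EI
A unit hogging moment at B produces rotation L₁/(3EI) + L₂/(3EI) = 4.5/EI.
Slope continuity at B: θ_0 = M_B·4.5/EI, so M_B = 388.4/4.5 = 86.31 kN·m (hogging).
Span BC, ΣM about C: R_B^{BC}·3 = 0 + 86.31, so R_B^{BC} = 28.77 kN and R_C = 0 − 28.77 = -28.77 kN.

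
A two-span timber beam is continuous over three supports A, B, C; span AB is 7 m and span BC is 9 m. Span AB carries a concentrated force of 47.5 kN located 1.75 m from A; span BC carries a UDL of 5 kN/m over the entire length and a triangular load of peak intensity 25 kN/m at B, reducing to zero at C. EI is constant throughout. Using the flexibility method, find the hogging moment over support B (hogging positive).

Insert a hinge at B; M_B is the redundant, and each span becomes simply supported.
End slopes at the hinge B, treating each span as simply supported:
  span AB: point load 47.5 at a = 1.75: Pab(L + a)/(6LEI) = 90.92/EI
  span BC: UDL 5: wL³/(24EI) = 151.9/EI
  span BC: triangular load, peak 25: w₀L³/(45EI) = 405/EI
  relative rotation θ_0 = (90.92 + 556.9)/EI = 647.8/EI
A unit hogging moment at B produces rotation L₁/(3EI) + L₂/(3EI) = 5.333/EI.
Compatibility: M_B·(L₁+L₂)/(3EI) = θ_0, giving M_B = 121.5 kN·m (hogging).

M_B = 121.5 kN·m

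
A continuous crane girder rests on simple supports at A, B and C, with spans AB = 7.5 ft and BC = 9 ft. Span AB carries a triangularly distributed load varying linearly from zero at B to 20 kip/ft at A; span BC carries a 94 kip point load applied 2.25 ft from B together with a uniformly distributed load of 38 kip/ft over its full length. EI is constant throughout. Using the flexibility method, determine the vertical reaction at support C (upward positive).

Insert a hinge at B; M_B is the redundant, and each span becomes simply supported.
Discontinuity in slope at B on the released structure — sum the simple-span end rotations:
  span AB: triangular load, peak 20: 7w₀L³/(360EI) = 164.1/EI
  span BC: point load 94 at a = 2.25: Pab(L + b)/(6LEI) = 416.4/EI
  span BC: UDL 38: wL³/(24EI) = 1154/EI
  relative rotation θ_0 = (164.1 + 1571)/EI = 1735/EI
A unit hogging moment at B produces rotation L₁/(3EI) + L₂/(3EI) = 5.5/EI.
Compatibility: M_B·(L₁+L₂)/(3EI) = θ_0, giving M_B = 315.4 kip·ft (hogging).
Span BC, ΣM about C: R_B^{BC}·9 = 2174 + 315.4, so R_B^{BC} = 276.5 kip and R_C = 436 − 276.5 = 159.5 kip.

R_C = 159.5 kip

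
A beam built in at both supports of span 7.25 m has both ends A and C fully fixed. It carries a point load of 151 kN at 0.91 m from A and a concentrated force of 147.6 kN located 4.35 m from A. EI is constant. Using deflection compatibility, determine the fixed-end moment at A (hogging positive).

M_A = 207.8 kN·m

Release both end moments; the primary structure is a simply-supported span AC with redundants M_A and M_C.
Simple-span end rotations at A and C under the given loads:
  at A: point load 151 at a = 0.91: Pab(L + b)/(6LEI) = 272.2/EI
  at C: point load 151 at a = 0.91: Pab(L + a)/(6LEI) = 163.4/EI
  at A: point load 147.6 at a = 4.35: Pab(L + b)/(6LEI) = 434.5/EI
  at C: point load 147.6 at a = 4.35: Pab(L + a)/(6LEI) = 496.5/EI
  θ_A0 = 706.6/EI,  θ_C0 = 659.9/EI
Flexibility coefficients: a unit moment at one end gives L/(3EI) there and L/(6EI) at the far end, so f₁₁ = f₂₂ = 2.417/EI and f₁₂ = f₂₁ = 1.208/EI.
Compatibility — zero rotation at each built-in end:
  2.417 M_A + 1.208 M_C = 706.6
  1.208 M_A + 2.417 M_C = 659.9
Solving the pair gives M_A = 207.8 kN·m and M_C = 169.2 kN·m (hogging).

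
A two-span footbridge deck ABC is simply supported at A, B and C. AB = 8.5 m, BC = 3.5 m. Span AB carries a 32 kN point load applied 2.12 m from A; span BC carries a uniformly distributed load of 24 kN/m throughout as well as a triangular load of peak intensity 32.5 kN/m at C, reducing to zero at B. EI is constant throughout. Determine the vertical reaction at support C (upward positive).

Take M_B as the redundant. Released structure: two simple spans AB and BC with a hinge at B.
End slopes at the hinge B, treating each span as simply supported:
  span AB: point load 32 at a = 2.12: Pab(L + a)/(6LEI) = 90.13/EI
  span BC: UDL 24: wL³/(24EI) = 42.88/EI
  span BC: triangular load, peak 32.5: 7w₀L³/(360EI) = 27.09/EI
  relative rotation θ_0 = (90.13 + 69.97)/EI = 160.1/EI
A unit hogging moment at B produces rotation L₁/(3EI) + L₂/(3EI) = 4/EI.
Compatibility: M_B·(L₁+L₂)/(3EI) = θ_0, giving M_B = 40.02 kN·m (hogging).
Span BC, ΣM about C: R_B^{BC}·3.5 = 213.4 + 40.02, so R_B^{BC} = 72.39 kN and R_C = 140.9 − 72.39 = 68.48 kN.

R_C = 68.48 kN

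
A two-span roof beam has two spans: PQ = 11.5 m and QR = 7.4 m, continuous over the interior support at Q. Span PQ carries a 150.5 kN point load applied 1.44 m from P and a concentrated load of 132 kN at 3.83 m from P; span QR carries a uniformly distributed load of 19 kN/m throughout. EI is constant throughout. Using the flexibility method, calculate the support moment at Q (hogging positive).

Take M_Q as the redundant. Released structure: two simple spans PQ and QR with a hinge at Q.
End slopes at the hinge Q, treating each span as simply supported:
  span PQ: point load 150.5 at a = 1.44: Pab(L + a)/(6LEI) = 408.9/EI
  span PQ: point load 132 at a = 3.83: Pab(L + a)/(6LEI) = 861.5/EI
  span QR: UDL 19: wL³/(24EI) = 320.8/EI
  relative rotation θ_0 = (1270 + 320.8)/EI = 1591/EI
A unit hogging moment at Q produces rotation L₁/(3EI) + L₂/(3EI) = 6.3/EI.
Compatibility: M_Q·(L₁+L₂)/(3EI) = θ_0, giving M_Q = 252.6 kN·m (hogging).

M_Q = 252.6 kN·m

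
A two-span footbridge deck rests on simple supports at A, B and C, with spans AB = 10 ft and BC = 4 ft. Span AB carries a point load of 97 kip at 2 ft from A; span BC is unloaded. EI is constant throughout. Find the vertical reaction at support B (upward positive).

Insert a hinge at B; M_B is the redundant, and each span becomes simply supported.
End slopes at the hinge B, treating each span as simply supported:
  span AB: point load 97 at a = 2: Pab(L + a)/(6LEI) = 310.4/EI
  relative rotation θ_0 = (310.4 + 0)/EI = 310.4/EI
A unit hogging moment at B produces rotation L₁/(3EI) + L₂/(3EI) = 4.667/EI.
Slope continuity at B: θ_0 = M_B·4.667/EI, so M_B = 310.4/4.667 = 66.51 kip·ft (hogging).
Span AB, ΣM about A with M_B applied at B: R_B^{AB}·10 = 194 + 66.51, so R_B^{AB} = 26.05 kip and R_A = 97 − 26.05 = 70.95 kip.
Span BC, ΣM about C: R_B^{BC}·4 = 0 + 66.51, so R_B^{BC} = 16.63 kip and R_C = 0 − 16.63 = -16.63 kip.
R_B = 26.05 + 16.63 = 42.68 kip.

R_B = 42.68 kip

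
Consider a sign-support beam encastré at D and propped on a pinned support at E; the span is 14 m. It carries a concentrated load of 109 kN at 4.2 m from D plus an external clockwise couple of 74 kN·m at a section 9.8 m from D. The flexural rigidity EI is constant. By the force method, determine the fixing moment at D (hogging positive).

Take the reaction at E as the redundant and release it; the primary structure is a cantilever fixed at D.
Free-end deflection of the primary structure under the applied loading (downward +):
  point load 109 at a = 4.2: Pa²(3L − a)/(6EI) = 12113/EI
  clockwise couple 74 at a = 9.8: M₀a(2L − a)/(2EI) = 6599/EI
  δ_0 = 18713/EI
Flexibility coefficient — unit upward force at E: δ_{EE} = L³/(3EI) = 914.7/EI.
The prop prevents deflection at E: R_E = δ_0/δ_{EE} = 18713/914.7 = 20.46 kN.
Moment equilibrium about D: M_D = Σ(load moments about D) − R_E·L = 531.8 − 20.46×14 = 245.4 kN·m.

M_D = 245.4 kN·m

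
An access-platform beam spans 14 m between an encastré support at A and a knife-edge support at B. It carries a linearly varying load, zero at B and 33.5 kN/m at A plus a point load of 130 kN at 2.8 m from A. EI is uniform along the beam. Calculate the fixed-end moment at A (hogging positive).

M_A = 699.8 kN·m

Take the reaction at B as the redundant and release it; the primary structure is a cantilever fixed at A.
Primary-structure tip deflection at B by superposition:
  triangular load, peak 33.5 at the fixed end: w₀L⁴/(30EI) = 42898/EI
  point load 130 at a = 2.8: Pa²(3L − a)/(6EI) = 6659/EI
  δ_0 = 49557/EI
Flexibility coefficient — unit upward force at B: δ_{BB} = L³/(3EI) = 914.7/EI.
The prop prevents deflection at B: R_B = δ_0/δ_{BB} = 49557/914.7 = 54.18 kN.
Moment equilibrium about A: M_A = Σ(load moments about A) − R_B·L = 1458 − 54.18×14 = 699.8 kN·m.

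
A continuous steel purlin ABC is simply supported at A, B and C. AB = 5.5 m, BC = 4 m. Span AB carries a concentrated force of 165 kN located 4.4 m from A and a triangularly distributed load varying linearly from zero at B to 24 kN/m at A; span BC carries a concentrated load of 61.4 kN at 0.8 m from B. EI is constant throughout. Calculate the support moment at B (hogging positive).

Release continuity at B by inserting a hinge; the redundant is the internal moment M_B. The primary structure is two simply-supported spans AB and BC.
Rotations at B on the released spans (each span's end-slope, ×1/EI):
  span AB: point load 165 at a = 4.4: Pab(L + a)/(6LEI) = 239.6/EI
  span AB: triangular load, peak 24: 7w₀L³/(360EI) = 77.64/EI
  span BC: point load 61.4 at a = 0.8: Pab(L + b)/(6LEI) = 47.16/EI
  relative rotation θ_0 = (317.2 + 47.16)/EI = 364.4/EI
A unit hogging moment at B produces rotation L₁/(3EI) + L₂/(3EI) = 3.167/EI.
Compatibility: M_B·(L₁+L₂)/(3EI) = θ_0, giving M_B = 115.1 kN·m (hogging).

M_B = 115.1 kN·m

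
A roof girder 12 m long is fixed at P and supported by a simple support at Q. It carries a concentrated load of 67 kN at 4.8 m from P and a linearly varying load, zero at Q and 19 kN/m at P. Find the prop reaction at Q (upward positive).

R_Q = 36.74 kN

Choose R_Q as the redundant. The primary structure is the cantilever fixed at P.
Downward deflection at the released point Q due to the loads:
  point load 67 at a = 4.8: Pa²(3L − a)/(6EI) = 8027/EI
  triangular load, peak 19 at the fixed end: w₀L⁴/(30EI) = 13133/EI
  δ_0 = 21160/EI
Tip deflection under a unit load at Q: L³/(3EI) = 576/EI.
The prop prevents deflection at Q: R_Q = δ_0/δ_{QQ} = 21160/576 = 36.74 kN.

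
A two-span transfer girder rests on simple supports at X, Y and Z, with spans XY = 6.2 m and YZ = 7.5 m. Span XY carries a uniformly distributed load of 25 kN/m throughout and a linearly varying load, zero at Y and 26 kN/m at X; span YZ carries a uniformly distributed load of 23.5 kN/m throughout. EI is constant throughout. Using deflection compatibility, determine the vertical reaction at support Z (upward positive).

Insert a hinge at Y; M_Y is the redundant, and each span becomes simply supported.
Rotations at Y on the released spans (each span's end-slope, ×1/EI):
  span XY: UDL 25: wL³/(24EI) = 248.3/EI
  span XY: triangular load, peak 26: 7w₀L³/(360EI) = 120.5/EI
  span YZ: UDL 23.5: wL³/(24EI) = 413.1/EI
  relative rotation θ_0 = (368.7 + 413.1)/EI = 781.8/EI
A unit hogging moment at Y produces rotation L₁/(3EI) + L₂/(3EI) = 4.567/EI.
Compatibility: M_Y·(L₁+L₂)/(3EI) = θ_0, giving M_Y = 171.2 kN·m (hogging).
Span YZ, ΣM about Z: R_Y^{YZ}·7.5 = 660.9 + 171.2, so R_Y^{YZ} = 111 kN and R_Z = 176.2 − 111 = 65.3 kN.

R_Z = 65.3 kN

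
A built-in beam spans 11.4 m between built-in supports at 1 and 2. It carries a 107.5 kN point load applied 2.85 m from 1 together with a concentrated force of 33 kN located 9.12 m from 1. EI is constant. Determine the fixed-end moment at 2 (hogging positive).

M_2 = 105.6 kN·m

Release both end moments; the primary structure is a simply-supported span 12 with redundants M_1 and M_2.
On the primary (simply-supported) span, the end slopes from the loading are:
  at 1: point load 107.5 at a = 2.85: Pab(L + b)/(6LEI) = 764/EI
  at 2: point load 107.5 at a = 2.85: Pab(L + a)/(6LEI) = 545.7/EI
  at 1: point load 33 at a = 9.12: Pab(L + b)/(6LEI) = 137.2/EI
  at 2: point load 33 at a = 9.12: Pab(L + a)/(6LEI) = 205.9/EI
  θ_10 = 901.3/EI,  θ_20 = 751.6/EI
Flexibility coefficients: a unit moment at one end gives L/(3EI) there and L/(6EI) at the far end, so f₁₁ = f₂₂ = 3.8/EI and f₁₂ = f₂₁ = 1.9/EI.
Compatibility — zero rotation at each built-in end:
  3.8 M_1 + 1.9 M_2 = 901.3
  1.9 M_1 + 3.8 M_2 = 751.6
Solving the pair gives M_1 = 184.4 kN·m and M_2 = 105.6 kN·m (hogging).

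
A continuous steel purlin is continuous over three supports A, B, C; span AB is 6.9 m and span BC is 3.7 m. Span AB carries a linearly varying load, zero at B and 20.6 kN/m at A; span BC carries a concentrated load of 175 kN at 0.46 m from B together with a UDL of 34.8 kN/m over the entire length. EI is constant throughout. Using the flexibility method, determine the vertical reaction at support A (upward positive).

R_A = 35.63 kN

Release continuity at B by inserting a hinge; the redundant is the internal moment M_B. The primary structure is two simply-supported spans AB and BC.
End slopes at the hinge B, treating each span as simply supported:
  span AB: triangular load, peak 20.6: 7w₀L³/(360EI) = 131.6/EI
  span BC: point load 175 at a = 0.46: Pab(L + b)/(6LEI) = 81.54/EI
  span BC: UDL 34.8: wL³/(24EI) = 73.45/EI
  relative rotation θ_0 = (131.6 + 155)/EI = 286.6/EI
A unit hogging moment at B produces rotation L₁/(3EI) + L₂/(3EI) = 3.533/EI.
Compatibility: M_B·(L₁+L₂)/(3EI) = θ_0, giving M_B = 81.1 kN·m (hogging).
Span AB, ΣM about A with M_B applied at B: R_B^{AB}·6.9 = 163.5 + 81.1, so R_B^{AB} = 35.44 kN and R_A = 71.07 − 35.44 = 35.63 kN.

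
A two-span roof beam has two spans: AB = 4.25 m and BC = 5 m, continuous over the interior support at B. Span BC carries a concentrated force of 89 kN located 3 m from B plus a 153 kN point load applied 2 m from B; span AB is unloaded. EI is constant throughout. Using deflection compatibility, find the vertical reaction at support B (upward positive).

Release continuity at B by inserting a hinge; the redundant is the internal moment M_B. The primary structure is two simply-supported spans AB and BC.
Discontinuity in slope at B on the released structure — sum the simple-span end rotations:
  span BC: point load 89 at a = 3: Pab(L + b)/(6LEI) = 124.6/EI
  span BC: point load 153 at a = 2: Pab(L + b)/(6LEI) = 244.8/EI
  relative rotation θ_0 = (0 + 369.4)/EI = 369.4/EI
A unit hogging moment at B produces rotation L₁/(3EI) + L₂/(3EI) = 3.083/EI.
Slope continuity at B: θ_0 = M_B·3.083/EI, so M_B = 369.4/3.083 = 119.8 kN·m (hogging).
Span AB, ΣM about A with M_B applied at B: R_B^{AB}·4.25 = 0 + 119.8, so R_B^{AB} = 28.19 kN and R_A = 0 − 28.19 = -28.19 kN.
Span BC, ΣM about C: R_B^{BC}·5 = 637 + 119.8, so R_B^{BC} = 151.4 kN and R_C = 242 − 151.4 = 90.64 kN.
R_B = 28.19 + 151.4 = 179.6 kN.

R_B = 179.6 kN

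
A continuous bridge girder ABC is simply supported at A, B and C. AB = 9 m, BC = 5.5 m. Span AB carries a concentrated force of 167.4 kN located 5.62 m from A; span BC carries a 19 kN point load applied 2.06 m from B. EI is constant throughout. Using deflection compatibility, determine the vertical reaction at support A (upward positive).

R_A = 42.24 kN

Release continuity at B by inserting a hinge; the redundant is the internal moment M_B. The primary structure is two simply-supported spans AB and BC.
Rotations at B on the released spans (each span's end-slope, ×1/EI):
  span AB: point load 167.4 at a = 5.62: Pab(L + a)/(6LEI) = 860.9/EI
  span BC: point load 19 at a = 2.06: Pab(L + b)/(6LEI) = 36.48/EI
  relative rotation θ_0 = (860.9 + 36.48)/EI = 897.4/EI
A unit hogging moment at B produces rotation L₁/(3EI) + L₂/(3EI) = 4.833/EI.
Slope continuity at B: θ_0 = M_B·4.833/EI, so M_B = 897.4/4.833 = 185.7 kN·m (hogging).
Span AB, ΣM about A with M_B applied at B: R_B^{AB}·9 = 940.8 + 185.7, so R_B^{AB} = 125.2 kN and R_A = 167.4 − 125.2 = 42.24 kN.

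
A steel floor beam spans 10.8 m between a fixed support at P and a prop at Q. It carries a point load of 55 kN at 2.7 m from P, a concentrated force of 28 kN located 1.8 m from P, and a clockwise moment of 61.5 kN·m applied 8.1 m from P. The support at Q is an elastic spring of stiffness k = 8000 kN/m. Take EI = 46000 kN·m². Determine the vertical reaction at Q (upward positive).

Remove the prop at Q; the released (primary) structure is a cantilever built in at P.
Deflection at Q on the released cantilever, summing each load's contribution:
  point load 55 at a = 2.7: Pa²(3L − a)/(6EI) = 1985/EI
  point load 28 at a = 1.8: Pa²(3L − a)/(6EI) = 462.7/EI
  clockwise couple 61.5 at a = 8.1: M₀a(2L − a)/(2EI) = 3363/EI
  δ_0 = 5810/EI
Flexibility coefficient — unit upward force at Q: δ_{QQ} = L³/(3EI) = 419.9/EI.
With EI = 46000 kN·m²: δ_0 = 0.1263 m and δ_{QQ} = 0.009128 m/kN.
Compatibility — the spring shortens by R_Q/k under the reaction it provides: δ_0 − R_Q·δ_{QQ} = R_Q/k. With 1/k = 0.000125 m/kN, R_Q = δ_0 / (δ_{QQ} + 1/k) = 0.1263 / (0.009128 + 0.000125) = 13.65 kN.

R_Q = 13.65 kN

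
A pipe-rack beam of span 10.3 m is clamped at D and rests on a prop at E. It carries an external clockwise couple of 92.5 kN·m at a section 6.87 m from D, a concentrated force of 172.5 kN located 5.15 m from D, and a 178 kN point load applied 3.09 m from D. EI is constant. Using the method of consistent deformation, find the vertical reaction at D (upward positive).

Take the reaction at E as the redundant and release it; the primary structure is a cantilever fixed at D.
Downward deflection at the released point E due to the loads:
  clockwise couple 92.5 at a = 6.87: M₀a(2L − a)/(2EI) = 4363/EI
  point load 172.5 at a = 5.15: Pa²(3L − a)/(6EI) = 19635/EI
  point load 178 at a = 3.09: Pa²(3L − a)/(6EI) = 7877/EI
  δ_0 = 31875/EI
Tip deflection under a unit load at E: L³/(3EI) = 364.2/EI.
Compatibility at E: δ_0 − R_E·δ_{EE} = 0, so R_E = 31875/364.2 = 87.51 kN.
Vertical equilibrium: R_D = ΣP − R_E = 350.5 − 87.51 = 263 kN.

R_D = 263 kN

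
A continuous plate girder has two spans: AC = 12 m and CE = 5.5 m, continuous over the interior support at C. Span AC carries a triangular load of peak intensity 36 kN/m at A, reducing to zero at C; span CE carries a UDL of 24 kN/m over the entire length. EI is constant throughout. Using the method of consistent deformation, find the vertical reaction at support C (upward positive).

Release continuity at C by inserting a hinge; the redundant is the internal moment M_C. The primary structure is two simply-supported spans AC and CE.
End slopes at the hinge C, treating each span as simply supported:
  span AC: triangular load, peak 36: 7w₀L³/(360EI) = 1210/EI
  span CE: UDL 24: wL³/(24EI) = 166.4/EI
  relative rotation θ_0 = (1210 + 166.4)/EI = 1376/EI
A unit hogging moment at C produces rotation L₁/(3EI) + L₂/(3EI) = 5.833/EI.
Compatibility: M_C·(L₁+L₂)/(3EI) = θ_0, giving M_C = 235.9 kN·m (hogging).
Span AC, ΣM about A with M_C applied at C: R_C^{AC}·12 = 864 + 235.9, so R_C^{AC} = 91.66 kN and R_A = 216 − 91.66 = 124.3 kN.
Span CE, ΣM about E: R_C^{CE}·5.5 = 363 + 235.9, so R_C^{CE} = 108.9 kN and R_E = 132 − 108.9 = 23.11 kN.
R_C = 91.66 + 108.9 = 200.5 kN.

R_C = 200.5 kN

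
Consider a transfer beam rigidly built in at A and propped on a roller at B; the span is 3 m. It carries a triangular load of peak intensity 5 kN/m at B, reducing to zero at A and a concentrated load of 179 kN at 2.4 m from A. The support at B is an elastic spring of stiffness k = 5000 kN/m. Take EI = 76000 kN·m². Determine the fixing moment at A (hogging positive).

Choose R_B as the redundant. The primary structure is the cantilever fixed at A.
Free-end deflection of the primary structure under the applied loading (downward +):
  triangular load, peak 5 at the free end: 11w₀L⁴/(120EI) = 37.12/EI
  point load 179 at a = 2.4: Pa²(3L − a)/(6EI) = 1134/EI
  δ_0 = 1171/EI
Flexibility coefficient — unit upward force at B: δ_{BB} = L³/(3EI) = 9/EI.
With EI = 76000 kN·m²: δ_0 = 0.015411 m and δ_{BB} = 0.000118 m/kN.
Compatibility — the spring shortens by R_B/k under the reaction it provides: δ_0 − R_B·δ_{BB} = R_B/k. With 1/k = 0.0002 m/kN, R_B = δ_0 / (δ_{BB} + 1/k) = 0.015411 / (0.000118 + 0.0002) = 48.4 kN.
Moment equilibrium about A: M_A = Σ(load moments about A) − R_B·L = 444.6 − 48.4×3 = 299.4 kN·m.

M_A = 299.4 kN·m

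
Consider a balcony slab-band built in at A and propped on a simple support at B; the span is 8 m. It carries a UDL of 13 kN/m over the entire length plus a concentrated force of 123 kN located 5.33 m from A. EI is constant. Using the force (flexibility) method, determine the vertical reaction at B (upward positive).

R_B = 102.7 kN

Choose R_B as the redundant. The primary structure is the cantilever fixed at A.
Downward deflection at the released point B due to the loads:
  UDL 13: wL⁴/(8EI) = 6656/EI
  point load 123 at a = 5.33: Pa²(3L − a)/(6EI) = 10873/EI
  δ_0 = 17529/EI
Flexibility coefficient — unit upward force at B: δ_{BB} = L³/(3EI) = 170.7/EI.
Compatibility at B: δ_0 − R_B·δ_{BB} = 0, so R_B = 17529/170.7 = 102.7 kN.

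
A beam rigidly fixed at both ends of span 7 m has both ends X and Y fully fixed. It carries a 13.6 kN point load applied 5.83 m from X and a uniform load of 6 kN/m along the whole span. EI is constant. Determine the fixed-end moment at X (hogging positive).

Take the two fixed-end moments M_X, M_Y as redundants; the released structure is the simple span XY.
On the primary (simply-supported) span, the end slopes from the loading are:
  at X: point load 13.6 at a = 5.83: Pab(L + b)/(6LEI) = 18.05/EI
  at Y: point load 13.6 at a = 5.83: Pab(L + a)/(6LEI) = 28.34/EI
  at X: UDL 6: wL³/(24EI) = 85.75/EI
  at Y: UDL 6: wL³/(24EI) = 85.75/EI
  θ_X0 = 103.8/EI,  θ_Y0 = 114.1/EI
Flexibility coefficients: a unit moment at one end gives L/(3EI) there and L/(6EI) at the far end, so f₁₁ = f₂₂ = 2.333/EI and f₁₂ = f₂₁ = 1.167/EI.
Compatibility — zero rotation at each built-in end:
  2.333 M_X + 1.167 M_Y = 103.8
  1.167 M_X + 2.333 M_Y = 114.1
Solving the pair gives M_X = 26.72 kN·m and M_Y = 35.54 kN·m (hogging).

M_X = 26.72 kN·m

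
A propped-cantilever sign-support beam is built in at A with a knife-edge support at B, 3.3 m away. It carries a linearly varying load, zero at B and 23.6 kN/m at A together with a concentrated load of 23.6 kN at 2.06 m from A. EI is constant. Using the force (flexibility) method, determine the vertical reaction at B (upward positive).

R_B = 18.71 kN

Take the reaction at B as the redundant and release it; the primary structure is a cantilever fixed at A.
Downward deflection at the released point B due to the loads:
  triangular load, peak 23.6 at the fixed end: w₀L⁴/(30EI) = 93.29/EI
  point load 23.6 at a = 2.06: Pa²(3L − a)/(6EI) = 130.9/EI
  δ_0 = 224.2/EI
Tip deflection under a unit load at B: L³/(3EI) = 11.98/EI.
Compatibility at B: δ_0 − R_B·δ_{BB} = 0, so R_B = 224.2/11.98 = 18.71 kN.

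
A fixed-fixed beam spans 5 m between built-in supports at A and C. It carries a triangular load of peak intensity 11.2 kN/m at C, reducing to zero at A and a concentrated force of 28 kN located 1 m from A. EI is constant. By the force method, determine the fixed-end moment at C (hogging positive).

M_C = 18.48 kN·m

Release both end moments; the primary structure is a simply-supported span AC with redundants M_A and M_C.
Simple-span end rotations at A and C under the given loads:
  at A: triangular load, peak 11.2: 7w₀L³/(360EI) = 27.22/EI
  at C: triangular load, peak 11.2: w₀L³/(45EI) = 31.11/EI
  at A: point load 28 at a = 1: Pab(L + b)/(6LEI) = 33.6/EI
  at C: point load 28 at a = 1: Pab(L + a)/(6LEI) = 22.4/EI
  θ_A0 = 60.82/EI,  θ_C0 = 53.51/EI
Flexibility coefficients: a unit moment at one end gives L/(3EI) there and L/(6EI) at the far end, so f₁₁ = f₂₂ = 1.667/EI and f₁₂ = f₂₁ = 0.8333/EI.
Compatibility — zero rotation at each built-in end:
  1.667 M_A + 0.8333 M_C = 60.82
  0.8333 M_A + 1.667 M_C = 53.51
Solving the pair gives M_A = 27.25 kN·m and M_C = 18.48 kN·m (hogging).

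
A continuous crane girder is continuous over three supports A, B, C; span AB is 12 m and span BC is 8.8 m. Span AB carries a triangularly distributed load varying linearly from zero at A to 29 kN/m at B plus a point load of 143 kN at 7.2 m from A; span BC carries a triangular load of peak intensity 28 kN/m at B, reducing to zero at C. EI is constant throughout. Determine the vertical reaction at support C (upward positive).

R_C = -5.735 kN

Insert a hinge at B; M_B is the redundant, and each span becomes simply supported.
Discontinuity in slope at B on the released structure — sum the simple-span end rotations:
  span AB: triangular load, peak 29: w₀L³/(45EI) = 1114/EI
  span AB: point load 143 at a = 7.2: Pab(L + a)/(6LEI) = 1318/EI
  span BC: triangular load, peak 28: w₀L³/(45EI) = 424/EI
  relative rotation θ_0 = (2431 + 424)/EI = 2856/EI
A unit hogging moment at B produces rotation L₁/(3EI) + L₂/(3EI) = 6.933/EI.
Compatibility: M_B·(L₁+L₂)/(3EI) = θ_0, giving M_B = 411.9 kN·m (hogging).
Span BC, ΣM about C: R_B^{BC}·8.8 = 722.8 + 411.9, so R_B^{BC} = 128.9 kN and R_C = 123.2 − 128.9 = -5.735 kN.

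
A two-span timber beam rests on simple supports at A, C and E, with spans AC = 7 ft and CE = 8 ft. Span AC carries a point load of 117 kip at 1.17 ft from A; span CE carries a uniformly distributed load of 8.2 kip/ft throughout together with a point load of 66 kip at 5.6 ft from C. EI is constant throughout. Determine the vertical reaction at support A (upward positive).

Release continuity at C by inserting a hinge; the redundant is the internal moment M_C. The primary structure is two simply-supported spans AC and CE.
Rotations at C on the released spans (each span's end-slope, ×1/EI):
  span AC: point load 117 at a = 1.17: Pab(L + a)/(6LEI) = 155.2/EI
  span CE: UDL 8.2: wL³/(24EI) = 174.9/EI
  span CE: point load 66 at a = 5.6: Pab(L + b)/(6LEI) = 192.2/EI
  relative rotation θ_0 = (155.2 + 367.1)/EI = 522.4/EI
A unit hogging moment at C produces rotation L₁/(3EI) + L₂/(3EI) = 5/EI.
Slope continuity at C: θ_0 = M_C·5/EI, so M_C = 522.4/5 = 104.5 kip·ft (hogging).
Span AC, ΣM about A with M_C applied at C: R_C^{AC}·7 = 136.9 + 104.5, so R_C^{AC} = 34.48 kip and R_A = 117 − 34.48 = 82.52 kip.

R_A = 82.52 kip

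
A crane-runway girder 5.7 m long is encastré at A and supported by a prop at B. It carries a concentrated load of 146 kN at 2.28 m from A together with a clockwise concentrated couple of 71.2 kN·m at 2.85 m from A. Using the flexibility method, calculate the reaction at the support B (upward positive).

R_B = 44.42 kN

Release the roller at B. Primary structure: cantilever fixed at A.
Primary-structure tip deflection at B by superposition:
  point load 146 at a = 2.28: Pa²(3L − a)/(6EI) = 1875/EI
  clockwise couple 71.2 at a = 2.85: M₀a(2L − a)/(2EI) = 867.5/EI
  δ_0 = 2742/EI
Tip deflection under a unit load at B: L³/(3EI) = 61.73/EI.
The prop prevents deflection at B: R_B = δ_0/δ_{BB} = 2742/61.73 = 44.42 kN.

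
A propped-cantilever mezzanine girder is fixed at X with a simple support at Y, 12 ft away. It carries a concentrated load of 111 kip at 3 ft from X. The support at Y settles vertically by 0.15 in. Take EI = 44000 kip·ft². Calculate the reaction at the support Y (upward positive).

R_Y = 8.584 kip

Release the roller at Y. Primary structure: cantilever fixed at X.
Deflection at Y on the released cantilever, summing each load's contribution:
  point load 111 at a = 3: Pa²(3L − a)/(6EI) = 5494/EI
Flexibility coefficient — unit upward force at Y: δ_{YY} = L³/(3EI) = 576/EI.
With EI = 44000 kip·ft²: δ_0 = 0.12487 ft and δ_{YY} = 0.013091 ft/kip.
Compatibility — the beam at Y must follow the support down by 0.0125 ft: δ_0 − R_Y·δ_{YY} = 0.0125, so R_Y = (0.12487 − 0.0125)/0.013091 = 8.584 kip.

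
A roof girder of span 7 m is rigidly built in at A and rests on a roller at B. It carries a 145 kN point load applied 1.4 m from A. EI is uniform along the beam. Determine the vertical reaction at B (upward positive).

R_B = 8.12 kN

Choose R_B as the redundant. The primary structure is the cantilever fixed at A.
Primary-structure tip deflection at B by superposition:
  point load 145 at a = 1.4: Pa²(3L − a)/(6EI) = 928.4/EI
Flexibility coefficient — unit upward force at B: δ_{BB} = L³/(3EI) = 114.3/EI.
The prop prevents deflection at B: R_B = δ_0/δ_{BB} = 928.4/114.3 = 8.12 kN.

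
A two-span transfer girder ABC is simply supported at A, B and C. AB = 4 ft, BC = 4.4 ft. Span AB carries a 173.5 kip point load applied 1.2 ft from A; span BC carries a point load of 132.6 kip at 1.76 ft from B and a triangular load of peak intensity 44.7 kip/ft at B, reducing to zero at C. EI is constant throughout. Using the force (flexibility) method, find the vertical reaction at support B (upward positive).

Take M_B as the redundant. Released structure: two simple spans AB and BC with a hinge at B.
Rotations at B on the released spans (each span's end-slope, ×1/EI):
  span AB: point load 173.5 at a = 1.2: Pab(L + a)/(6LEI) = 126.3/EI
  span BC: point load 132.6 at a = 1.76: Pab(L + b)/(6LEI) = 164.3/EI
  span BC: triangular load, peak 44.7: w₀L³/(45EI) = 84.62/EI
  relative rotation θ_0 = (126.3 + 248.9)/EI = 375.2/EI
A unit hogging moment at B produces rotation L₁/(3EI) + L₂/(3EI) = 2.8/EI.
Slope continuity at B: θ_0 = M_B·2.8/EI, so M_B = 375.2/2.8 = 134 kip·ft (hogging).
Span AB, ΣM about A with M_B applied at B: R_B^{AB}·4 = 208.2 + 134, so R_B^{AB} = 85.55 kip and R_A = 173.5 − 85.55 = 87.95 kip.
Span BC, ΣM about C: R_B^{BC}·4.4 = 638.5 + 134, so R_B^{BC} = 175.6 kip and R_C = 230.9 − 175.6 = 55.36 kip.
R_B = 85.55 + 175.6 = 261.1 kip.

R_B = 261.1 kip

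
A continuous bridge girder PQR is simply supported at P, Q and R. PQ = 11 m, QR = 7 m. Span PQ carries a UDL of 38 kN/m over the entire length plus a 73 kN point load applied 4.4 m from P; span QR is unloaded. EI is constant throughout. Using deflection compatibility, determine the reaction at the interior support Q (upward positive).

Release continuity at Q by inserting a hinge; the redundant is the internal moment M_Q. The primary structure is two simply-supported spans PQ and QR.
Rotations at Q on the released spans (each span's end-slope, ×1/EI):
  span PQ: UDL 38: wL³/(24EI) = 2107/EI
  span PQ: point load 73 at a = 4.4: Pab(L + a)/(6LEI) = 494.6/EI
  relative rotation θ_0 = (2602 + 0)/EI = 2602/EI
A unit hogging moment at Q produces rotation L₁/(3EI) + L₂/(3EI) = 6/EI.
Compatibility: M_Q·(L₁+L₂)/(3EI) = θ_0, giving M_Q = 433.7 kN·m (hogging).
Span PQ, ΣM about P with M_Q applied at Q: R_Q^{PQ}·11 = 2620 + 433.7, so R_Q^{PQ} = 277.6 kN and R_P = 491 − 277.6 = 213.4 kN.
Span QR, ΣM about R: R_Q^{QR}·7 = 0 + 433.7, so R_Q^{QR} = 61.95 kN and R_R = 0 − 61.95 = -61.95 kN.
R_Q = 277.6 + 61.95 = 339.6 kN.

R_Q = 339.6 kN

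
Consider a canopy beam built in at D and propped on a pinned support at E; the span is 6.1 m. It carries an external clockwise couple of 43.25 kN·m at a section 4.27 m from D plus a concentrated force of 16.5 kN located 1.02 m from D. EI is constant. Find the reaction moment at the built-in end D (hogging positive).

Take the reaction at E as the redundant and release it; the primary structure is a cantilever fixed at D.
Primary-structure tip deflection at E by superposition:
  clockwise couple 43.25 at a = 4.27: M₀a(2L − a)/(2EI) = 732.2/EI
  point load 16.5 at a = 1.02: Pa²(3L − a)/(6EI) = 49.44/EI
  δ_0 = 781.7/EI
Tip deflection under a unit load at E: L³/(3EI) = 75.66/EI.
Compatibility at E: δ_0 − R_E·δ_{EE} = 0, so R_E = 781.7/75.66 = 10.33 kN.
Moment equilibrium about D: M_D = Σ(load moments about D) − R_E·L = 60.08 − 10.33×6.1 = -2.942 kN·m.

M_D = -2.942 kN·m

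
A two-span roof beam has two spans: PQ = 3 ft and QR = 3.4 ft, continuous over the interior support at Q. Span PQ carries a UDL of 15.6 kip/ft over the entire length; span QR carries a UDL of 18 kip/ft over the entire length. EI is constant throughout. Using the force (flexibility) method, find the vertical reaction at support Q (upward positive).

R_Q = 67.83 kip

Take M_Q as the redundant. Released structure: two simple spans PQ and QR with a hinge at Q.
End slopes at the hinge Q, treating each span as simply supported:
  span PQ: UDL 15.6: wL³/(24EI) = 17.55/EI
  span QR: UDL 18: wL³/(24EI) = 29.48/EI
  relative rotation θ_0 = (17.55 + 29.48)/EI = 47.03/EI
A unit hogging moment at Q produces rotation L₁/(3EI) + L₂/(3EI) = 2.133/EI.
Slope continuity at Q: θ_0 = M_Q·2.133/EI, so M_Q = 47.03/2.133 = 22.04 kip·ft (hogging).
Span PQ, ΣM about P with M_Q applied at Q: R_Q^{PQ}·3 = 70.2 + 22.04, so R_Q^{PQ} = 30.75 kip and R_P = 46.8 − 30.75 = 16.05 kip.
Span QR, ΣM about R: R_Q^{QR}·3.4 = 104 + 22.04, so R_Q^{QR} = 37.08 kip and R_R = 61.2 − 37.08 = 24.12 kip.
R_Q = 30.75 + 37.08 = 67.83 kip.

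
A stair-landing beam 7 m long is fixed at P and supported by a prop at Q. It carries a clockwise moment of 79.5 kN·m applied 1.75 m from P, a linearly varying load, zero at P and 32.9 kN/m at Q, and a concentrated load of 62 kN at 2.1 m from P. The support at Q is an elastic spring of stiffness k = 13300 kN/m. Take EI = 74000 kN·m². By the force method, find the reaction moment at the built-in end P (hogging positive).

Release the roller at Q. Primary structure: cantilever fixed at P.
Deflection at Q on the released cantilever, summing each load's contribution:
  clockwise couple 79.5 at a = 1.75: M₀a(2L − a)/(2EI) = 852.1/EI
  triangular load, peak 32.9 at the free end: 11w₀L⁴/(120EI) = 7241/EI
  point load 62 at a = 2.1: Pa²(3L − a)/(6EI) = 861.3/EI
  δ_0 = 8954/EI
Flexibility coefficient — unit upward force at Q: δ_{QQ} = L³/(3EI) = 114.3/EI.
With EI = 74000 kN·m²: δ_0 = 0.12101 m and δ_{QQ} = 0.001545 m/kN.
Compatibility — the spring shortens by R_Q/k under the reaction it provides: δ_0 − R_Q·δ_{QQ} = R_Q/k. With 1/k = 0.000075 m/kN, R_Q = δ_0 / (δ_{QQ} + 1/k) = 0.12101 / (0.001545 + 0.000075) = 74.68 kN.
Moment equilibrium about P: M_P = Σ(load moments about P) − R_Q·L = 747.1 − 74.68×7 = 224.3 kN·m.

M_P = 224.3 kN·m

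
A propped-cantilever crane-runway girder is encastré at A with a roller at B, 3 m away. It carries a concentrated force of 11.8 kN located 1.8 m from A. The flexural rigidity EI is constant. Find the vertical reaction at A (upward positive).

Remove the prop at B; the released (primary) structure is a cantilever built in at A.
Downward deflection at the released point B due to the loads:
  point load 11.8 at a = 1.8: Pa²(3L − a)/(6EI) = 45.88/EI
Tip deflection under a unit load at B: L³/(3EI) = 9/EI.
The prop prevents deflection at B: R_B = δ_0/δ_{BB} = 45.88/9 = 5.098 kN.
Vertical equilibrium: R_A = ΣP − R_B = 11.8 − 5.098 = 6.702 kN.

R_A = 6.702 kN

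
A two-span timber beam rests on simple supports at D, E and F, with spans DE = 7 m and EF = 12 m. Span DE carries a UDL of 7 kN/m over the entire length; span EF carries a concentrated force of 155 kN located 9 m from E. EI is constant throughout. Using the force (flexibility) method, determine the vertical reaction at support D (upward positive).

Insert a hinge at E; M_E is the redundant, and each span becomes simply supported.
Rotations at E on the released spans (each span's end-slope, ×1/EI):
  span DE: UDL 7: wL³/(24EI) = 100/EI
  span EF: point load 155 at a = 9: Pab(L + b)/(6LEI) = 871.9/EI
  relative rotation θ_0 = (100 + 871.9)/EI = 971.9/EI
A unit hogging moment at E produces rotation L₁/(3EI) + L₂/(3EI) = 6.333/EI.
Compatibility: M_E·(L₁+L₂)/(3EI) = θ_0, giving M_E = 153.5 kN·m (hogging).
Span DE, ΣM about D with M_E applied at E: R_E^{DE}·7 = 171.5 + 153.5, so R_E^{DE} = 46.42 kN and R_D = 49 − 46.42 = 2.577 kN.

R_D = 2.577 kN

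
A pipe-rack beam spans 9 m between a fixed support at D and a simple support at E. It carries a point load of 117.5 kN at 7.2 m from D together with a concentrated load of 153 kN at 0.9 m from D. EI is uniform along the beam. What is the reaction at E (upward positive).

Remove the prop at E; the released (primary) structure is a cantilever built in at D.
Deflection at E on the released cantilever, summing each load's contribution:
  point load 117.5 at a = 7.2: Pa²(3L − a)/(6EI) = 20101/EI
  point load 153 at a = 0.9: Pa²(3L − a)/(6EI) = 539.1/EI
  δ_0 = 20640/EI
Flexibility coefficient — unit upward force at E: δ_{EE} = L³/(3EI) = 243/EI.
The prop prevents deflection at E: R_E = δ_0/δ_{EE} = 20640/243 = 84.94 kN.

R_E = 84.94 kN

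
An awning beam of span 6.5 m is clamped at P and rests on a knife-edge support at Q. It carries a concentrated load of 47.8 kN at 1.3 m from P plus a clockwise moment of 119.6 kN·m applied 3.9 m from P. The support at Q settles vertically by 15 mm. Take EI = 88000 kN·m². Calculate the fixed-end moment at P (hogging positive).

Remove the prop at Q; the released (primary) structure is a cantilever built in at P.
Primary-structure tip deflection at Q by superposition:
  point load 47.8 at a = 1.3: Pa²(3L − a)/(6EI) = 245/EI
  clockwise couple 119.6 at a = 3.9: M₀a(2L − a)/(2EI) = 2122/EI
  δ_0 = 2367/EI
Tip deflection under a unit load at Q: L³/(3EI) = 91.54/EI.
With EI = 88000 kN·m²: δ_0 = 0.026902 m and δ_{QQ} = 0.00104 m/kN.
Compatibility — the beam at Q must follow the support down by 0.015 m: δ_0 − R_Q·δ_{QQ} = 0.015, so R_Q = (0.026902 − 0.015)/0.00104 = 11.44 kN.
Moment equilibrium about P: M_P = Σ(load moments about P) − R_Q·L = 181.7 − 11.44×6.5 = 107.4 kN·m.

M_P = 107.4 kN·m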